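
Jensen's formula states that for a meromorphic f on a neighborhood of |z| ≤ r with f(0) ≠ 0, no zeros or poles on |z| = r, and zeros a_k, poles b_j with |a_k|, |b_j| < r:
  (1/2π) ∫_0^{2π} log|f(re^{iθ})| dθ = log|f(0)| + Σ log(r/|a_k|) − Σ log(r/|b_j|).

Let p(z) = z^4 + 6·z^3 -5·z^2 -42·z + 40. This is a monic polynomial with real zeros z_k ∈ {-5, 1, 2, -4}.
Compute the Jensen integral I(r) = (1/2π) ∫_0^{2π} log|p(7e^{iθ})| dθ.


Zeros: -5, -4, 1, 2; r = 7.
Inside |z| < r: -5, -4, 1, 2. Outside (|z| ≥ r): ∅.
p(0) = 40, so log|p(0)| = log(40) = 3.6889.
Apply Jensen: I(r) = log|p(0)| + Σ_k log(r/|z_k|), summed over zeros inside |z| < r.
  log(r/|z_k|) for z_k = -5: log(7/5) = 0.3365
  log(r/|z_k|) for z_k = 1: log(7/1) = 1.9459
  log(r/|z_k|) for z_k = 2: log(7/2) = 1.2528
  log(r/|z_k|) for z_k = -4: log(7/4) = 0.5596
Sum over inside zeros: 4.0948.
I(r) = log|p(0)| + (inside sum) = 3.6889 + 4.0948 = 7.7836.
Closed form (all zeros inside, monic): I(r) = n·log(r) = 4·log(7) = 7.7836. ✓

I(r) ≈ 7.7836.


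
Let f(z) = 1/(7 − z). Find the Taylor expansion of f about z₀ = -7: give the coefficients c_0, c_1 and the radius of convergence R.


Let w = z − z₀, so z = z₀ + w.
Then 7 − z = 7 − (z₀ + w) = (7 − z₀) − w = 14 − w.
f(z) = 1/(14 − w) = (1/(14)) · 1/(1 − w/(14)) = Σ_{n≥0} w^n / (14)^(n+1).
So c_n = 1/(14)^(n+1):
  c_0 = 1/(14)^1 = 1/14.
  c_1 = 1/(14)^2 = 1/196.
The series is valid for |w/d| < 1, i.e. |z − z₀| < |d|.
Radius of convergence: R = |7 − z₀| = |14| = 14 (distance from z₀ to the singularity z = 7).

c_0 = 1/14, c_1 = 1/196; R = 14.


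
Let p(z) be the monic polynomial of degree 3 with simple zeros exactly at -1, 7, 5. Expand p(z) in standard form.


The polynomial is p(z) = ∏_{α ∈ S} (z − α), where S = {-1, 7, 5}.
Expanding the product yields: p(z) = z^3 -11·z^2 + 23·z + 35.
The resulting polynomial has degree 3 and real coefficients as required.

p(z) = z^3 -11·z^2 + 23·z + 35.


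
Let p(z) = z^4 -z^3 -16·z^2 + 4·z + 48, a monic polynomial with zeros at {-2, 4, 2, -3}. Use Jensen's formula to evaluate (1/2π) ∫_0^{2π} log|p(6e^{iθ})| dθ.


Zeros: -3, -2, 2, 4; r = 6.
Inside |z| < r: -3, -2, 2, 4. Outside (|z| ≥ r): ∅.
p(0) = 48, so log|p(0)| = log(48) = 3.8712.
Apply Jensen: I(r) = log|p(0)| + Σ_k log(r/|z_k|), summed over zeros inside |z| < r.
  log(r/|z_k|) for z_k = -2: log(6/2) = 1.0986
  log(r/|z_k|) for z_k = 4: log(6/4) = 0.4055
  log(r/|z_k|) for z_k = 2: log(6/2) = 1.0986
  log(r/|z_k|) for z_k = -3: log(6/3) = 0.6931
Sum over inside zeros: 3.2958.
I(r) = log|p(0)| + (inside sum) = 3.8712 + 3.2958 = 7.1670.
Closed form (all zeros inside, monic): I(r) = n·log(r) = 4·log(6) = 7.1670. ✓

I(r) ≈ 7.1670.


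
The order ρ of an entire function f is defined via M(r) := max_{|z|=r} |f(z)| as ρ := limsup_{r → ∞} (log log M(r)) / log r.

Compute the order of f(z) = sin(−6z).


sin(w) is a linear combination of e^{iw} and e^{−iw} (or e^w, e^{−w} in the hyperbolic case), so |sin(w)| ≤ e^{|w|}. With w = −6z, |w| ≤ 6|z| + 0 = 6r + 0 on |z| = r, giving M(r) ≤ e^{6r + 0}, so ρ ≤ 1. On a suitable ray (z = it for sin/cos; z = t for sinh/cosh, t real → ∞), |sin(−6z)| grows like e^{6|t|}/2, so ρ ≥ 1. Hence ρ = 1.
Therefore ρ = 1.

Order ρ = 1.


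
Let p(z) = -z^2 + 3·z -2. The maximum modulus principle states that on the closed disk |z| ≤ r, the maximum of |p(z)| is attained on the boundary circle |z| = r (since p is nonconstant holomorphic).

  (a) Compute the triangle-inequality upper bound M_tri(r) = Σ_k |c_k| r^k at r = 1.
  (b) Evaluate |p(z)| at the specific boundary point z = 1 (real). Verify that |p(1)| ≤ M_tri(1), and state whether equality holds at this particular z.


Coefficients: c_0 = -2, c_1 = 3, c_2 = -1. Radius r = 1.
Part (a). Triangle bound: M_tri(r) = Σ_k |c_k| r^k
  = |-2|·1^0 + |3|·1^1 + |-1|·1^2
  = 2 + 3 + 1 = 6.
This bounds M(r) := max_{|z|=r} |p(z)| from above; equality holds iff all terms c_k z^k can be made to align in phase at a single z on |z|=r.
Part (b). At z = 1 (real, on the circle |z| = r):
  p(1) = (-2)·1^0 + (3)·1^1 + (-1)·1^2 = 0.
  |p(1)| = 0.
Check: |p(1)| = 0 ≤ 6 = M_tri(1). ✓ Equality does not hold at z = 1 (the coefficients have mixed signs, so the terms do not all align in phase there).

M_tri(1) = 6; |p(1)| = 0; equality at z=1: no.


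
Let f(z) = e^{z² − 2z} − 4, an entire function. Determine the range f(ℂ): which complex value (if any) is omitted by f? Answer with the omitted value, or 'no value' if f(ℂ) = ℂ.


Little Picard bounds the complement of f(ℂ) to at most one point.
The exponent g(z) = z² − 2z is a nonconstant polynomial, hence surjective onto ℂ. So e^{g(z)} takes every value in {e^w : w ∈ ℂ} = ℂ ∖ {0}. Adding -4 shifts the range to ℂ ∖ {-4}. f omits exactly -4.

Omitted value: -4.


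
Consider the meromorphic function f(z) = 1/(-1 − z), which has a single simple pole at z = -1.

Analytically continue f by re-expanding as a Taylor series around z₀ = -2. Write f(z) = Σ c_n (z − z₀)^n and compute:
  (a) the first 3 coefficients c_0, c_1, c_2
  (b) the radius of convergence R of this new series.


Let w = z − z₀, so z = z₀ + w.
Then -1 − z = -1 − (z₀ + w) = (-1 − z₀) − w = 1 − w.
f(z) = 1/(1 − w) = (1/(1)) · 1/(1 − w/(1)) = Σ_{n≥0} w^n / (1)^(n+1).
So c_n = 1/(1)^(n+1):
  c_0 = 1/(1)^1 = 1.
  c_1 = 1/(1)^2 = 1.
  c_2 = 1/(1)^3 = 1.
The series is valid for |w/d| < 1, i.e. |z − z₀| < |d|.
Radius of convergence: R = |-1 − z₀| = |1| = 1 (distance from z₀ to the singularity z = -1).

c_0 = 1, c_1 = 1, c_2 = 1; R = 1.


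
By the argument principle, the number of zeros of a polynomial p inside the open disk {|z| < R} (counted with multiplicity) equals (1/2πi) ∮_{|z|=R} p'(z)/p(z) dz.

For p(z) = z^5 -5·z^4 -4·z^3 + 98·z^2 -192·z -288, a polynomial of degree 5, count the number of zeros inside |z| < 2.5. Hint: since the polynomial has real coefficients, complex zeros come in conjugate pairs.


The zeros of p are: 4, (3 + 3i), (3 - 3i), -1, -4.
Their magnitudes are: 4, 4.243, 4.243, 1, 4.
Zeros with |z| < R = 2.5: -1.
Count = 1.
By the argument principle, (1/2πi) ∮_{|z|=R} p'(z)/p(z) dz equals exactly this count.

Number of zeros inside |z| < 2.5: 1.


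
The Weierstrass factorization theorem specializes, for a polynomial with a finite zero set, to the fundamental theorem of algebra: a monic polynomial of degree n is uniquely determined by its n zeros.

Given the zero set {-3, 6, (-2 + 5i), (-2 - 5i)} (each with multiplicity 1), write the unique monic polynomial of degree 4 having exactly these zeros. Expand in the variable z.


The polynomial is p(z) = ∏_{α ∈ S} (z − α), where S = {-3, 6, (-2 + 5i), (-2 - 5i)}.
Expanding the product yields: p(z) = z^4 + z^3 -z^2 -159·z -522.
Note conjugate pairs combine to real quadratics: (z − (-2+5i))(z − (-2−5i)) = z² + 4z + 29.
The resulting polynomial has degree 4 and real coefficients as required.

p(z) = z^4 + z^3 -z^2 -159·z -522.


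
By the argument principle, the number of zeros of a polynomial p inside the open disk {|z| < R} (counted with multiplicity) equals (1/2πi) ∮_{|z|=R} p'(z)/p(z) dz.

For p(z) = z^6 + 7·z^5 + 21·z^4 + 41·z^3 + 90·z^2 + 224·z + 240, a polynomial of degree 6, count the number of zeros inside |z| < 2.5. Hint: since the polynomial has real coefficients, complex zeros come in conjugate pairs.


The zeros of p are: (-2 + 2i), (-2 - 2i), (1 + 2i), (1 - 2i), -3, -2.
Their magnitudes are: 2.828, 2.828, 2.236, 2.236, 3, 2.
Zeros with |z| < R = 2.5: (1 + 2i), (1 - 2i), -2.
Count = 3.
By the argument principle, (1/2πi) ∮_{|z|=R} p'(z)/p(z) dz equals exactly this count.

Number of zeros inside |z| < 2.5: 3.


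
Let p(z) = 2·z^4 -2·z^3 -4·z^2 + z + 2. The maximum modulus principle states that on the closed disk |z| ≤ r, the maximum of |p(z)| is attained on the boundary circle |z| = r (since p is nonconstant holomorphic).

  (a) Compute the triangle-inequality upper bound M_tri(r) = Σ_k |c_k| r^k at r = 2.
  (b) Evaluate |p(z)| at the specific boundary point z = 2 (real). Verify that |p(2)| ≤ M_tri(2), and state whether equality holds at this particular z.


Coefficients: c_0 = 2, c_1 = 1, c_2 = -4, c_3 = -2, c_4 = 2. Radius r = 2.
Part (a). Triangle bound: M_tri(r) = Σ_k |c_k| r^k
  = |2|·2^0 + |1|·2^1 + |-4|·2^2 + |-2|·2^3 + |2|·2^4
  = 2 + 2 + 16 + 16 + 32 = 68.
This bounds M(r) := max_{|z|=r} |p(z)| from above; equality holds iff all terms c_k z^k can be made to align in phase at a single z on |z|=r.
Part (b). At z = 2 (real, on the circle |z| = r):
  p(2) = (2)·2^0 + (1)·2^1 + (-4)·2^2 + (-2)·2^3 + (2)·2^4 = 4.
  |p(2)| = 4.
Check: |p(2)| = 4 ≤ 68 = M_tri(2). ✓ Equality does not hold at z = 2 (the coefficients have mixed signs, so the terms do not all align in phase there).

M_tri(2) = 68; |p(2)| = 4; equality at z=2: no.


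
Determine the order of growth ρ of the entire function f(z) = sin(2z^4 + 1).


Write sin(w) = (e^{iw} ± e^{−iw})/(2 or 2i), so |sin(w)| ≤ e^{|w|}. With w = 2z^4 + 1, |w| ≤ 2r^4 + 1 on |z|=r, giving M(r) ≤ e^{2r^4 + 1} and ρ ≤ 4. For the lower bound, choose z on |z|=r with 2z^4 purely imaginary of modulus 2r^4; then |sin(2z^4 + 1)| grows like e^{2r^4}/2, so ρ ≥ 4. Hence ρ = 4.
Therefore ρ = 4.

Order ρ = 4.


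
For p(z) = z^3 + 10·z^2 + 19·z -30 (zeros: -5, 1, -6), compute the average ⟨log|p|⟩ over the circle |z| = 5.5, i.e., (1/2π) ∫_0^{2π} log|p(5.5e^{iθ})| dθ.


Zeros: -6, -5, 1; r = 5.5.
Inside |z| < r: -5, 1. Outside (|z| ≥ r): -6.
p(0) = -30, so log|p(0)| = log(30) = 3.4012.
Apply Jensen: I(r) = log|p(0)| + Σ_k log(r/|z_k|), summed over zeros inside |z| < r.
  log(r/|z_k|) for z_k = -5: log(5.5/5) = 0.0953
  log(r/|z_k|) for z_k = 1: log(5.5/1) = 1.7047
  Outside zeros (-6) contribute nothing to the Jensen sum.
Sum over inside zeros: 1.8001.
I(r) = log|p(0)| + (inside sum) = 3.4012 + 1.8001 = 5.2013.
Note: since some zeros are outside |z| ≤ r, the simplified n·log(r) form does NOT apply — only the inside zeros contribute.

I(r) ≈ 5.2013.


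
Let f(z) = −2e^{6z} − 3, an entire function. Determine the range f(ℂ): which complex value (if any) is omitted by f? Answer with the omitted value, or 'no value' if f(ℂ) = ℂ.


Little Picard bounds the complement of f(ℂ) to at most one point.
e^{6z} is never zero on ℂ, so -2·e^{6z} takes every value in ℂ ∖ {0}. Adding -3 shifts the range to ℂ ∖ {-3}. Thus f omits exactly the value -3.

Omitted value: -3.


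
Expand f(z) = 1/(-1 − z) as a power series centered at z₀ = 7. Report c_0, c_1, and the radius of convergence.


Let w = z − z₀, so z = z₀ + w.
Then -1 − z = -1 − (z₀ + w) = (-1 − z₀) − w = -8 − w.
f(z) = 1/(-8 − w) = (1/(-8)) · 1/(1 − w/(-8)) = Σ_{n≥0} w^n / (-8)^(n+1).
So c_n = 1/(-8)^(n+1):
  c_0 = 1/(-8)^1 = -1/8.
  c_1 = 1/(-8)^2 = 1/64.
The series is valid for |w/d| < 1, i.e. |z − z₀| < |d|.
Radius of convergence: R = |-1 − z₀| = |-8| = 8 (distance from z₀ to the singularity z = -1).

c_0 = -1/8, c_1 = 1/64; R = 8.


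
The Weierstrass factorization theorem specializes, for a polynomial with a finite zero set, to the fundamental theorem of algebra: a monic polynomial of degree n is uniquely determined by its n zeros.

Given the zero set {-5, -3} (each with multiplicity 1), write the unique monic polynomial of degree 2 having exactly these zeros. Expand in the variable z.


The polynomial is p(z) = ∏_{α ∈ S} (z − α), where S = {-5, -3}.
Expanding the product yields: p(z) = z^2 + 8·z + 15.
The resulting polynomial has degree 2 and real coefficients as required.

p(z) = z^2 + 8·z + 15.


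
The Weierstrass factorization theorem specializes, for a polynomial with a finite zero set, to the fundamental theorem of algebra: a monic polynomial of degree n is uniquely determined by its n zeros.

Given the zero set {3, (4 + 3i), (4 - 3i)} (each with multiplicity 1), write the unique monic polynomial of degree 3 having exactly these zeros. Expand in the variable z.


The polynomial is p(z) = ∏_{α ∈ S} (z − α), where S = {3, (4 + 3i), (4 - 3i)}.
Expanding the product yields: p(z) = z^3 -11·z^2 + 49·z -75.
Note conjugate pairs combine to real quadratics: (z − (4+3i))(z − (4−3i)) = z² − 8z + 25.
The resulting polynomial has degree 3 and real coefficients as required.

p(z) = z^3 -11·z^2 + 49·z -75.


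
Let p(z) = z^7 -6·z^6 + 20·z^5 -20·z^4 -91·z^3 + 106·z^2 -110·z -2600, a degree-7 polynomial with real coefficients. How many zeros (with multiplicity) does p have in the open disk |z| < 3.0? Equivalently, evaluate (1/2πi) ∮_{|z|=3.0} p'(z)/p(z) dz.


The zeros of p are: (-2 + 1i), (-2 - 1i), (1 + 3i), (1 - 3i), 4, (2 + 3i), (2 - 3i).
Their magnitudes are: 2.236, 2.236, 3.162, 3.162, 4, 3.606, 3.606.
Zeros with |z| < R = 3.0: (-2 + 1i), (-2 - 1i).
Count = 2.
By the argument principle, (1/2πi) ∮_{|z|=R} p'(z)/p(z) dz equals exactly this count.

Number of zeros inside |z| < 3.0: 2.


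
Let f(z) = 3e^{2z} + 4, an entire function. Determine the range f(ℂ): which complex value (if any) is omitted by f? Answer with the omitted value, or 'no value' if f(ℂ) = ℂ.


Little Picard bounds the complement of f(ℂ) to at most one point.
e^{2z} is never zero on ℂ, so 3·e^{2z} takes every value in ℂ ∖ {0}. Adding 4 shifts the range to ℂ ∖ {4}. Thus f omits exactly the value 4.

Omitted value: 4.


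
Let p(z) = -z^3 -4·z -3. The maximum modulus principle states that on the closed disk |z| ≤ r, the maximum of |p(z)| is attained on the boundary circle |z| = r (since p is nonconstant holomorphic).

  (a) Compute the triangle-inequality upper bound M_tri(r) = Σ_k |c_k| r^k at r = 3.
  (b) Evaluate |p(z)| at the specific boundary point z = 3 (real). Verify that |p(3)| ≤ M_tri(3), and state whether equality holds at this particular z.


Coefficients: c_0 = -3, c_1 = -4, c_2 = 0, c_3 = -1. Radius r = 3.
Part (a). Triangle bound: M_tri(r) = Σ_k |c_k| r^k
  = |-3|·3^0 + |-4|·3^1 + |0|·3^2 + |-1|·3^3
  = 3 + 12 + 0 + 27 = 42.
This bounds M(r) := max_{|z|=r} |p(z)| from above; equality holds iff all terms c_k z^k can be made to align in phase at a single z on |z|=r.
Part (b). At z = 3 (real, on the circle |z| = r):
  p(3) = (-3)·3^0 + (-4)·3^1 + (0)·3^2 + (-1)·3^3 = -42.
  |p(3)| = 42.
Since all nonzero coefficients share the same sign, |p(3)| = 42 = M_tri(3); the triangle bound is attained at z = 3, so in fact M(r) = 42.

M_tri(3) = 42; |p(3)| = 42; equality at z=3: yes.


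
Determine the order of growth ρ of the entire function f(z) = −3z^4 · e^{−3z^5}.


M(r) = max_{|z|=r} |-3|·|z|^4·|e^{−3z^5}| = 3·r^4 · e^{3r^5} (the factors attain their maxima compatibly on |z|=r). Then log M(r) = log 3 + 4·log r + 3r^5, dominated by the last term, so log log M(r) ~ 5·log r. The polynomial factor -3z^4 contributes only a log r term and does not affect the order. ρ = 5.
Therefore ρ = 5.

Order ρ = 5.


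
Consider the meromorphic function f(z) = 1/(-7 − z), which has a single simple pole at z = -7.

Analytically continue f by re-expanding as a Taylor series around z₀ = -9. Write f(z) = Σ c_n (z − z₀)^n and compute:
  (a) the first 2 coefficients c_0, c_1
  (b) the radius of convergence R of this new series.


Let w = z − z₀, so z = z₀ + w.
Then -7 − z = -7 − (z₀ + w) = (-7 − z₀) − w = 2 − w.
f(z) = 1/(2 − w) = (1/(2)) · 1/(1 − w/(2)) = Σ_{n≥0} w^n / (2)^(n+1).
So c_n = 1/(2)^(n+1):
  c_0 = 1/(2)^1 = 1/2.
  c_1 = 1/(2)^2 = 1/4.
The series is valid for |w/d| < 1, i.e. |z − z₀| < |d|.
Radius of convergence: R = |-7 − z₀| = |2| = 2 (distance from z₀ to the singularity z = -7).

c_0 = 1/2, c_1 = 1/4; R = 2.


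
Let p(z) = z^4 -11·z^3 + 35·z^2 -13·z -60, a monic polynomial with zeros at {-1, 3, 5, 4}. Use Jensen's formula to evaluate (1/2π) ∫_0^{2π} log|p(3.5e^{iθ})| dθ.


Zeros: -1, 3, 4, 5; r = 3.5.
Inside |z| < r: -1, 3. Outside (|z| ≥ r): 4, 5.
p(0) = -60, so log|p(0)| = log(60) = 4.0943.
Apply Jensen: I(r) = log|p(0)| + Σ_k log(r/|z_k|), summed over zeros inside |z| < r.
  log(r/|z_k|) for z_k = -1: log(3.5/1) = 1.2528
  log(r/|z_k|) for z_k = 3: log(3.5/3) = 0.1542
  Outside zeros (4, 5) contribute nothing to the Jensen sum.
Sum over inside zeros: 1.4069.
I(r) = log|p(0)| + (inside sum) = 4.0943 + 1.4069 = 5.5013.
Note: since some zeros are outside |z| ≤ r, the simplified n·log(r) form does NOT apply — only the inside zeros contribute.

I(r) ≈ 5.5013.


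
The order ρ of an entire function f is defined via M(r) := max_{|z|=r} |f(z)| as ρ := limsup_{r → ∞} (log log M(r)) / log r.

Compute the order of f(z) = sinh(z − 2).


sinh(w) is a linear combination of e^{iw} and e^{−iw} (or e^w, e^{−w} in the hyperbolic case), so |sinh(w)| ≤ e^{|w|}. With w = z − 2, |w| ≤ 1|z| + 2 = 1r + 2 on |z| = r, giving M(r) ≤ e^{1r + 2}, so ρ ≤ 1. On a suitable ray (z = it for sin/cos; z = t for sinh/cosh, t real → ∞), |sinh(z − 2)| grows like e^{1|t|}/2, so ρ ≥ 1. Hence ρ = 1.
Therefore ρ = 1.

Order ρ = 1.


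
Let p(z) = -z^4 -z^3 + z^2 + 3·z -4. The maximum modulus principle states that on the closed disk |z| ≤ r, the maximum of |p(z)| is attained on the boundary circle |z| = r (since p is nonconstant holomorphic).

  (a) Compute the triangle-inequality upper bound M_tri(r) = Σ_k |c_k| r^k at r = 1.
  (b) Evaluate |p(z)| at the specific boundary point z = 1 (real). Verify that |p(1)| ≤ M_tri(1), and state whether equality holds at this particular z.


Coefficients: c_0 = -4, c_1 = 3, c_2 = 1, c_3 = -1, c_4 = -1. Radius r = 1.
Part (a). Triangle bound: M_tri(r) = Σ_k |c_k| r^k
  = |-4|·1^0 + |3|·1^1 + |1|·1^2 + |-1|·1^3 + |-1|·1^4
  = 4 + 3 + 1 + 1 + 1 = 10.
This bounds M(r) := max_{|z|=r} |p(z)| from above; equality holds iff all terms c_k z^k can be made to align in phase at a single z on |z|=r.
Part (b). At z = 1 (real, on the circle |z| = r):
  p(1) = (-4)·1^0 + (3)·1^1 + (1)·1^2 + (-1)·1^3 + (-1)·1^4 = -2.
  |p(1)| = 2.
Check: |p(1)| = 2 ≤ 10 = M_tri(1). ✓ Equality does not hold at z = 1 (the coefficients have mixed signs, so the terms do not all align in phase there).

M_tri(1) = 10; |p(1)| = 2; equality at z=1: no.


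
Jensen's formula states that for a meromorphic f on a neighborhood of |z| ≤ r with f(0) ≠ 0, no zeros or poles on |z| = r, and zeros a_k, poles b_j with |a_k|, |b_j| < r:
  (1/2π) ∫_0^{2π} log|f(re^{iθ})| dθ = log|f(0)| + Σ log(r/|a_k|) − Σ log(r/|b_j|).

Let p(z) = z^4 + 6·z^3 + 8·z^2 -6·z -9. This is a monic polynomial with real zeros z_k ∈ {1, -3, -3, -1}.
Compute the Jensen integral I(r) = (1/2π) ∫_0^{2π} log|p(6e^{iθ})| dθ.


Zeros: -3, -3, -1, 1; r = 6.
Inside |z| < r: -3, -3, -1, 1. Outside (|z| ≥ r): ∅.
p(0) = -9, so log|p(0)| = log(9) = 2.1972.
Apply Jensen: I(r) = log|p(0)| + Σ_k log(r/|z_k|), summed over zeros inside |z| < r.
  log(r/|z_k|) for z_k = 1: log(6/1) = 1.7918
  log(r/|z_k|) for z_k = -3: log(6/3) = 0.6931
  log(r/|z_k|) for z_k = -3: log(6/3) = 0.6931
  log(r/|z_k|) for z_k = -1: log(6/1) = 1.7918
Sum over inside zeros: 4.9698.
I(r) = log|p(0)| + (inside sum) = 2.1972 + 4.9698 = 7.1670.
Closed form (all zeros inside, monic): I(r) = n·log(r) = 4·log(6) = 7.1670. ✓

I(r) ≈ 7.1670.


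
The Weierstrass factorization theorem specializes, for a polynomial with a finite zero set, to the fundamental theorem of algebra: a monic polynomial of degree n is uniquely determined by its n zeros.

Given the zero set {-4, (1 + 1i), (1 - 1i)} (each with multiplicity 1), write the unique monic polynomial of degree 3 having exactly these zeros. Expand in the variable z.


The polynomial is p(z) = ∏_{α ∈ S} (z − α), where S = {-4, (1 + 1i), (1 - 1i)}.
Expanding the product yields: p(z) = z^3 + 2·z^2 -6·z + 8.
Note conjugate pairs combine to real quadratics: (z − (1+1i))(z − (1−1i)) = z² − 2z + 2.
The resulting polynomial has degree 3 and real coefficients as required.

p(z) = z^3 + 2·z^2 -6·z + 8.


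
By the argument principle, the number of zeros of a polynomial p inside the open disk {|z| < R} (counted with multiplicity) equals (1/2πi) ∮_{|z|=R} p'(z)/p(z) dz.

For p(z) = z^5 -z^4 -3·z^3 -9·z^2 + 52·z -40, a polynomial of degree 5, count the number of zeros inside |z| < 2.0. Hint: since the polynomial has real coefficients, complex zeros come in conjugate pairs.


The zeros of p are: (-2 + 2i), (-2 - 2i), 1, (2 + 1i), (2 - 1i).
Their magnitudes are: 2.828, 2.828, 1, 2.236, 2.236.
Zeros with |z| < R = 2.0: 1.
Count = 1.
By the argument principle, (1/2πi) ∮_{|z|=R} p'(z)/p(z) dz equals exactly this count.

Number of zeros inside |z| < 2.0: 1.


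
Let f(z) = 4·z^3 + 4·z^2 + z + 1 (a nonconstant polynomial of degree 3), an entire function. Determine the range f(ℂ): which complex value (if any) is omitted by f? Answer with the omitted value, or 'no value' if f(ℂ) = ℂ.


Little Picard bounds the complement of f(ℂ) to at most one point.
For every w ∈ ℂ, the equation p(z) − w = 0 is a nonconstant polynomial in z and hence has at least one root by the fundamental theorem of algebra. So p is surjective onto ℂ, omitting no value.

Omitted value: no value.


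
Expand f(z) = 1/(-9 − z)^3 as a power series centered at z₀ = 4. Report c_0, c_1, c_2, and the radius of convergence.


Let w = z − z₀, so z = z₀ + w.
Then -9 − z = -9 − (z₀ + w) = (-9 − z₀) − w = -13 − w.
f(z) = 1/(-13 − w)^3 = (1/(-13)^3) · (1 − w/(-13))^{−3}.
By the binomial series (1−u)^{−3} = Σ_{n≥0} C(n+2, 2) u^n for |u|<1, with u = w/(-13):
  c_n = C(n+2, 2) / (-13)^(n+3).
  c_0 = 1/(-13)^3 = -1/2197.
  c_1 = 3/(-13)^4 = 3/28561.
  c_2 = 6/(-13)^5 = -6/371293.
The series is valid for |w/d| < 1, i.e. |z − z₀| < |d|.
Radius of convergence: R = |-9 − z₀| = |-13| = 13 (distance from z₀ to the singularity z = -9).

c_0 = -1/2197, c_1 = 3/28561, c_2 = -6/371293; R = 13.


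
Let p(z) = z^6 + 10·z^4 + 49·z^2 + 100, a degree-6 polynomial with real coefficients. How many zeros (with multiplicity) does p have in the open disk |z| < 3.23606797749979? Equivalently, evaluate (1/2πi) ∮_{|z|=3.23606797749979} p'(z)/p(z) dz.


The zeros of p are: (-1 + 2i), (-1 - 2i), (1 + 2i), (1 - 2i), (0 + 2i), (0 - 2i).
Their magnitudes are: 2.236, 2.236, 2.236, 2.236, 2, 2.
Zeros with |z| < R = 3.23606797749979: (-1 + 2i), (-1 - 2i), (1 + 2i), (1 - 2i), (0 + 2i), (0 - 2i).
Count = 6.
By the argument principle, (1/2πi) ∮_{|z|=R} p'(z)/p(z) dz equals exactly this count.

Number of zeros inside |z| < 3.23606797749979: 6.


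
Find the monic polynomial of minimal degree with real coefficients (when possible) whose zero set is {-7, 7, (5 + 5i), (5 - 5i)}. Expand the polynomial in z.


The polynomial is p(z) = ∏_{α ∈ S} (z − α), where S = {-7, 7, (5 + 5i), (5 - 5i)}.
Expanding the product yields: p(z) = z^4 -10·z^3 + z^2 + 490·z -2450.
Note conjugate pairs combine to real quadratics: (z − (5+5i))(z − (5−5i)) = z² − 10z + 50.
The resulting polynomial has degree 4 and real coefficients as required.

p(z) = z^4 -10·z^3 + z^2 + 490·z -2450.


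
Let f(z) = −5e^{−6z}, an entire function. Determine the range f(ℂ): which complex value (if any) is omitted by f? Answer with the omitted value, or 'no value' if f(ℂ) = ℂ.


Little Picard bounds the complement of f(ℂ) to at most one point.
e^{−6z} is never zero on ℂ, so -5·e^{−6z} takes every value in ℂ ∖ {0}. Adding 0 shifts the range to ℂ ∖ {0}. Thus f omits exactly the value 0.

Omitted value: 0.


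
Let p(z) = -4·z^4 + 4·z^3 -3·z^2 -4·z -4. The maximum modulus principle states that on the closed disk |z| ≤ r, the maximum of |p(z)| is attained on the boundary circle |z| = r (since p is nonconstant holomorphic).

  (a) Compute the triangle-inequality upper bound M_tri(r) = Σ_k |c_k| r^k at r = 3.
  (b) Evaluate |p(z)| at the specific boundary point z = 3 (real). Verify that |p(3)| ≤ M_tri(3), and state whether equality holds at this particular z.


Coefficients: c_0 = -4, c_1 = -4, c_2 = -3, c_3 = 4, c_4 = -4. Radius r = 3.
Part (a). Triangle bound: M_tri(r) = Σ_k |c_k| r^k
  = |-4|·3^0 + |-4|·3^1 + |-3|·3^2 + |4|·3^3 + |-4|·3^4
  = 4 + 12 + 27 + 108 + 324 = 475.
This bounds M(r) := max_{|z|=r} |p(z)| from above; equality holds iff all terms c_k z^k can be made to align in phase at a single z on |z|=r.
Part (b). At z = 3 (real, on the circle |z| = r):
  p(3) = (-4)·3^0 + (-4)·3^1 + (-3)·3^2 + (4)·3^3 + (-4)·3^4 = -259.
  |p(3)| = 259.
Check: |p(3)| = 259 ≤ 475 = M_tri(3). ✓ Equality does not hold at z = 3 (the coefficients have mixed signs, so the terms do not all align in phase there).

M_tri(3) = 475; |p(3)| = 259; equality at z=3: no.


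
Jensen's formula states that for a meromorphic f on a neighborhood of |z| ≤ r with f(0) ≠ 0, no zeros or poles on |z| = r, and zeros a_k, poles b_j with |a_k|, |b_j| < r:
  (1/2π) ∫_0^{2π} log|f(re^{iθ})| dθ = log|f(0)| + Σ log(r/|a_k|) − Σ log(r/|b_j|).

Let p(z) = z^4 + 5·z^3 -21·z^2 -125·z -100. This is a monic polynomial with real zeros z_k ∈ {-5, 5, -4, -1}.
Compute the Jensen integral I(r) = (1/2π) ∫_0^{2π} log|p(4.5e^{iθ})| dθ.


Zeros: -5, -4, -1, 5; r = 4.5.
Inside |z| < r: -4, -1. Outside (|z| ≥ r): -5, 5.
p(0) = -100, so log|p(0)| = log(100) = 4.6052.
Apply Jensen: I(r) = log|p(0)| + Σ_k log(r/|z_k|), summed over zeros inside |z| < r.
  log(r/|z_k|) for z_k = -4: log(4.5/4) = 0.1178
  log(r/|z_k|) for z_k = -1: log(4.5/1) = 1.5041
  Outside zeros (-5, 5) contribute nothing to the Jensen sum.
Sum over inside zeros: 1.6219.
I(r) = log|p(0)| + (inside sum) = 4.6052 + 1.6219 = 6.2270.
Note: since some zeros are outside |z| ≤ r, the simplified n·log(r) form does NOT apply — only the inside zeros contribute.

I(r) ≈ 6.2270.


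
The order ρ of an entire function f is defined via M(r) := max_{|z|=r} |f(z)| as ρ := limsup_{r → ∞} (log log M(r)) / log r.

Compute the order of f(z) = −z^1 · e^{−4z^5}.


M(r) = max_{|z|=r} |-1|·|z|^1·|e^{−4z^5}| = 1·r^1 · e^{4r^5} (the factors attain their maxima compatibly on |z|=r). Then log M(r) = log 1 + 1·log r + 4r^5, dominated by the last term, so log log M(r) ~ 5·log r. The polynomial factor -1z^1 contributes only a log r term and does not affect the order. ρ = 5.
Therefore ρ = 5.

Order ρ = 5.


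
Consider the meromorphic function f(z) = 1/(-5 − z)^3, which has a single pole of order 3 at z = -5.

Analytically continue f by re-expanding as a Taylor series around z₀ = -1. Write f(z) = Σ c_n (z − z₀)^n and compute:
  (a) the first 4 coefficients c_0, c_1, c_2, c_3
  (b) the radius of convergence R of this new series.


Let w = z − z₀, so z = z₀ + w.
Then -5 − z = -5 − (z₀ + w) = (-5 − z₀) − w = -4 − w.
f(z) = 1/(-4 − w)^3 = (1/(-4)^3) · (1 − w/(-4))^{−3}.
By the binomial series (1−u)^{−3} = Σ_{n≥0} C(n+2, 2) u^n for |u|<1, with u = w/(-4):
  c_n = C(n+2, 2) / (-4)^(n+3).
  c_0 = 1/(-4)^3 = -1/64.
  c_1 = 3/(-4)^4 = 3/256.
  c_2 = 6/(-4)^5 = -3/512.
  c_3 = 10/(-4)^6 = 5/2048.
The series is valid for |w/d| < 1, i.e. |z − z₀| < |d|.
Radius of convergence: R = |-5 − z₀| = |-4| = 4 (distance from z₀ to the singularity z = -5).

c_0 = -1/64, c_1 = 3/256, c_2 = -3/512, c_3 = 5/2048; R = 4.


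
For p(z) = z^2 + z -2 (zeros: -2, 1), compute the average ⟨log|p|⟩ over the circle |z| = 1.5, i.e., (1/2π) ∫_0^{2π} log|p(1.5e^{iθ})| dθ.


Zeros: -2, 1; r = 1.5.
Inside |z| < r: 1. Outside (|z| ≥ r): -2.
p(0) = -2, so log|p(0)| = log(2) = 0.6931.
Apply Jensen: I(r) = log|p(0)| + Σ_k log(r/|z_k|), summed over zeros inside |z| < r.
  log(r/|z_k|) for z_k = 1: log(1.5/1) = 0.4055
  Outside zeros (-2) contribute nothing to the Jensen sum.
Sum over inside zeros: 0.4055.
I(r) = log|p(0)| + (inside sum) = 0.6931 + 0.4055 = 1.0986.
Note: since some zeros are outside |z| ≤ r, the simplified n·log(r) form does NOT apply — only the inside zeros contribute.

I(r) ≈ 1.0986.


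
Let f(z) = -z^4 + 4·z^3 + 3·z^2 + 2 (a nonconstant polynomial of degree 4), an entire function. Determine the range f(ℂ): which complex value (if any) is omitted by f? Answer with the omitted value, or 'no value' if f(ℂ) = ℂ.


Little Picard bounds the complement of f(ℂ) to at most one point.
For every w ∈ ℂ, the equation p(z) − w = 0 is a nonconstant polynomial in z and hence has at least one root by the fundamental theorem of algebra. So p is surjective onto ℂ, omitting no value.

Omitted value: no value.


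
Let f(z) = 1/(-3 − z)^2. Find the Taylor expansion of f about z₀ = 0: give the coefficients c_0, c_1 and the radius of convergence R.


Let w = z − z₀, so z = z₀ + w.
Then -3 − z = -3 − (z₀ + w) = (-3 − z₀) − w = -3 − w.
f(z) = 1/(-3 − w)^2 = (1/(-3)^2) · (1 − w/(-3))^{−2}.
By the binomial series (1−u)^{−2} = Σ_{n≥0} C(n+1, 1) u^n for |u|<1, with u = w/(-3):
  c_n = C(n+1, 1) / (-3)^(n+2).
  c_0 = 1/(-3)^2 = 1/9.
  c_1 = 2/(-3)^3 = -2/27.
The series is valid for |w/d| < 1, i.e. |z − z₀| < |d|.
Radius of convergence: R = |-3 − z₀| = |-3| = 3 (distance from z₀ to the singularity z = -3).

c_0 = 1/9, c_1 = -2/27; R = 3.


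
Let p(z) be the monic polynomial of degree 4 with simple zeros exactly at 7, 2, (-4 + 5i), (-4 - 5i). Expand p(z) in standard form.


The polynomial is p(z) = ∏_{α ∈ S} (z − α), where S = {7, 2, (-4 + 5i), (-4 - 5i)}.
Expanding the product yields: p(z) = z^4 -z^3 -17·z^2 -257·z + 574.
Note conjugate pairs combine to real quadratics: (z − (-4+5i))(z − (-4−5i)) = z² + 8z + 41.
The resulting polynomial has degree 4 and real coefficients as required.

p(z) = z^4 -z^3 -17·z^2 -257·z + 574.


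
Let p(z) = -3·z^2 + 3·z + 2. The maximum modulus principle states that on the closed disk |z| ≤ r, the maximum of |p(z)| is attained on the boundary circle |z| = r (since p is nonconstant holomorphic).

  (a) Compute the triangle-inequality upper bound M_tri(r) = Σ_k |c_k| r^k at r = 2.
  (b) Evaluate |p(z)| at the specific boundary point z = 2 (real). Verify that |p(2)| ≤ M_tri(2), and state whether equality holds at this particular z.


Coefficients: c_0 = 2, c_1 = 3, c_2 = -3. Radius r = 2.
Part (a). Triangle bound: M_tri(r) = Σ_k |c_k| r^k
  = |2|·2^0 + |3|·2^1 + |-3|·2^2
  = 2 + 6 + 12 = 20.
This bounds M(r) := max_{|z|=r} |p(z)| from above; equality holds iff all terms c_k z^k can be made to align in phase at a single z on |z|=r.
Part (b). At z = 2 (real, on the circle |z| = r):
  p(2) = (2)·2^0 + (3)·2^1 + (-3)·2^2 = -4.
  |p(2)| = 4.
Check: |p(2)| = 4 ≤ 20 = M_tri(2). ✓ Equality does not hold at z = 2 (the coefficients have mixed signs, so the terms do not all align in phase there).

M_tri(2) = 20; |p(2)| = 4; equality at z=2: no.


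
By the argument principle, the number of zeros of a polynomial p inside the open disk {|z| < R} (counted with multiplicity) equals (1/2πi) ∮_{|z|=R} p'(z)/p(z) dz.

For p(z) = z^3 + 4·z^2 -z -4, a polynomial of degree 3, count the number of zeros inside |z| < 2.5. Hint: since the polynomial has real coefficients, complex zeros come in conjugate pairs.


The zeros of p are: 1, -1, -4.
Their magnitudes are: 1, 1, 4.
Zeros with |z| < R = 2.5: 1, -1.
Count = 2.
By the argument principle, (1/2πi) ∮_{|z|=R} p'(z)/p(z) dz equals exactly this count.

Number of zeros inside |z| < 2.5: 2.


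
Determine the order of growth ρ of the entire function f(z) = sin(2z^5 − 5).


Write sin(w) = (e^{iw} ± e^{−iw})/(2 or 2i), so |sin(w)| ≤ e^{|w|}. With w = 2z^5 − 5, |w| ≤ 2r^5 + 5 on |z|=r, giving M(r) ≤ e^{2r^5 + 5} and ρ ≤ 5. For the lower bound, choose z on |z|=r with 2z^5 purely imaginary of modulus 2r^5; then |sin(2z^5 − 5)| grows like e^{2r^5}/2, so ρ ≥ 5. Hence ρ = 5.
Therefore ρ = 5.

Order ρ = 5.


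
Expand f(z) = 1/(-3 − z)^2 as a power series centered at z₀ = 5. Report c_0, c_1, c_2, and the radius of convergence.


Let w = z − z₀, so z = z₀ + w.
Then -3 − z = -3 − (z₀ + w) = (-3 − z₀) − w = -8 − w.
f(z) = 1/(-8 − w)^2 = (1/(-8)^2) · (1 − w/(-8))^{−2}.
By the binomial series (1−u)^{−2} = Σ_{n≥0} C(n+1, 1) u^n for |u|<1, with u = w/(-8):
  c_n = C(n+1, 1) / (-8)^(n+2).
  c_0 = 1/(-8)^2 = 1/64.
  c_1 = 2/(-8)^3 = -1/256.
  c_2 = 3/(-8)^4 = 3/4096.
The series is valid for |w/d| < 1, i.e. |z − z₀| < |d|.
Radius of convergence: R = |-3 − z₀| = |-8| = 8 (distance from z₀ to the singularity z = -3).

c_0 = 1/64, c_1 = -1/256, c_2 = 3/4096; R = 8.


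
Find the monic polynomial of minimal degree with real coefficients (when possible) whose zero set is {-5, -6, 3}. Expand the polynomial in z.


The polynomial is p(z) = ∏_{α ∈ S} (z − α), where S = {-5, -6, 3}.
Expanding the product yields: p(z) = z^3 + 8·z^2 -3·z -90.
The resulting polynomial has degree 3 and real coefficients as required.

p(z) = z^3 + 8·z^2 -3·z -90.


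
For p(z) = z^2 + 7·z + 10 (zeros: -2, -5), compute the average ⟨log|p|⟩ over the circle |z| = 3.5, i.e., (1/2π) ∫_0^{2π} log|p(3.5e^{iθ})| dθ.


Zeros: -5, -2; r = 3.5.
Inside |z| < r: -2. Outside (|z| ≥ r): -5.
p(0) = 10, so log|p(0)| = log(10) = 2.3026.
Apply Jensen: I(r) = log|p(0)| + Σ_k log(r/|z_k|), summed over zeros inside |z| < r.
  log(r/|z_k|) for z_k = -2: log(3.5/2) = 0.5596
  Outside zeros (-5) contribute nothing to the Jensen sum.
Sum over inside zeros: 0.5596.
I(r) = log|p(0)| + (inside sum) = 2.3026 + 0.5596 = 2.8622.
Note: since some zeros are outside |z| ≤ r, the simplified n·log(r) form does NOT apply — only the inside zeros contribute.

I(r) ≈ 2.8622.


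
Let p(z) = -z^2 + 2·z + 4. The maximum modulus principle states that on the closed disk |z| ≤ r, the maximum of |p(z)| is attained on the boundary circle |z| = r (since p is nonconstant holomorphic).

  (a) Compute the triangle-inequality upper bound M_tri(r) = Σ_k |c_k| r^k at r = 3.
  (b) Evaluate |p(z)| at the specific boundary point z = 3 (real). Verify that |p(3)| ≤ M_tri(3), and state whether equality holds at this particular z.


Coefficients: c_0 = 4, c_1 = 2, c_2 = -1. Radius r = 3.
Part (a). Triangle bound: M_tri(r) = Σ_k |c_k| r^k
  = |4|·3^0 + |2|·3^1 + |-1|·3^2
  = 4 + 6 + 9 = 19.
This bounds M(r) := max_{|z|=r} |p(z)| from above; equality holds iff all terms c_k z^k can be made to align in phase at a single z on |z|=r.
Part (b). At z = 3 (real, on the circle |z| = r):
  p(3) = (4)·3^0 + (2)·3^1 + (-1)·3^2 = 1.
  |p(3)| = 1.
Check: |p(3)| = 1 ≤ 19 = M_tri(3). ✓ Equality does not hold at z = 3 (the coefficients have mixed signs, so the terms do not all align in phase there).

M_tri(3) = 19; |p(3)| = 1; equality at z=3: no.


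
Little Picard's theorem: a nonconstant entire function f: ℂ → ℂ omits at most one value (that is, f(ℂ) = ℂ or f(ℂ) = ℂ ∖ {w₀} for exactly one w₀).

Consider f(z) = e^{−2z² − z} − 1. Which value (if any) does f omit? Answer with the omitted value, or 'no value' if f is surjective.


Little Picard bounds the complement of f(ℂ) to at most one point.
The exponent g(z) = −2z² − z is a nonconstant polynomial, hence surjective onto ℂ. So e^{g(z)} takes every value in {e^w : w ∈ ℂ} = ℂ ∖ {0}. Adding -1 shifts the range to ℂ ∖ {-1}. f omits exactly -1.

Omitted value: -1.


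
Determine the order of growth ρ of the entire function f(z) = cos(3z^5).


Write cos(w) = (e^{iw} ± e^{−iw})/(2 or 2i), so |cos(w)| ≤ e^{|w|}. With w = 3z^5, |w| ≤ 3r^5 + 0 on |z|=r, giving M(r) ≤ e^{3r^5 + 0} and ρ ≤ 5. For the lower bound, choose z on |z|=r with 3z^5 purely imaginary of modulus 3r^5; then |cos(3z^5)| grows like e^{3r^5}/2, so ρ ≥ 5. Hence ρ = 5.
Therefore ρ = 5.

Order ρ = 5.


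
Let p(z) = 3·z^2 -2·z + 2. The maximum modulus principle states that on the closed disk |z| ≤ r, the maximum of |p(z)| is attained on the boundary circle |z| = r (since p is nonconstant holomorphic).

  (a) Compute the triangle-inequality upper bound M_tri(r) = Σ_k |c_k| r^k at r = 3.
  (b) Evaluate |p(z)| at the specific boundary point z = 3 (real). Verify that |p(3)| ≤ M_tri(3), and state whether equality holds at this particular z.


Coefficients: c_0 = 2, c_1 = -2, c_2 = 3. Radius r = 3.
Part (a). Triangle bound: M_tri(r) = Σ_k |c_k| r^k
  = |2|·3^0 + |-2|·3^1 + |3|·3^2
  = 2 + 6 + 27 = 35.
This bounds M(r) := max_{|z|=r} |p(z)| from above; equality holds iff all terms c_k z^k can be made to align in phase at a single z on |z|=r.
Part (b). At z = 3 (real, on the circle |z| = r):
  p(3) = (2)·3^0 + (-2)·3^1 + (3)·3^2 = 23.
  |p(3)| = 23.
Check: |p(3)| = 23 ≤ 35 = M_tri(3). ✓ Equality does not hold at z = 3 (the coefficients have mixed signs, so the terms do not all align in phase there).

M_tri(3) = 35; |p(3)| = 23; equality at z=3: no.


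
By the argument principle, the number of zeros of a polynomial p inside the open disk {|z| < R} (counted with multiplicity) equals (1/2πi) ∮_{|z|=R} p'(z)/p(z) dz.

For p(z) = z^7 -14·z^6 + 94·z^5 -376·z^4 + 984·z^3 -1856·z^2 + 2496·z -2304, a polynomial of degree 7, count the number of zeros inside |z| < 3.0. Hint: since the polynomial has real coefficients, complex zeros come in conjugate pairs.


The zeros of p are: (0 + 2i), (0 - 2i), (3 + 3i), (3 - 3i), (2 + 2i), (2 - 2i), 4.
Their magnitudes are: 2, 2, 4.243, 4.243, 2.828, 2.828, 4.
Zeros with |z| < R = 3.0: (0 + 2i), (0 - 2i), (2 + 2i), (2 - 2i).
Count = 4.
By the argument principle, (1/2πi) ∮_{|z|=R} p'(z)/p(z) dz equals exactly this count.

Number of zeros inside |z| < 3.0: 4.


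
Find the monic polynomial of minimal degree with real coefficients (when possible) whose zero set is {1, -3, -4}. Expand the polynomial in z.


The polynomial is p(z) = ∏_{α ∈ S} (z − α), where S = {1, -3, -4}.
Expanding the product yields: p(z) = z^3 + 6·z^2 + 5·z -12.
The resulting polynomial has degree 3 and real coefficients as required.

p(z) = z^3 + 6·z^2 + 5·z -12.


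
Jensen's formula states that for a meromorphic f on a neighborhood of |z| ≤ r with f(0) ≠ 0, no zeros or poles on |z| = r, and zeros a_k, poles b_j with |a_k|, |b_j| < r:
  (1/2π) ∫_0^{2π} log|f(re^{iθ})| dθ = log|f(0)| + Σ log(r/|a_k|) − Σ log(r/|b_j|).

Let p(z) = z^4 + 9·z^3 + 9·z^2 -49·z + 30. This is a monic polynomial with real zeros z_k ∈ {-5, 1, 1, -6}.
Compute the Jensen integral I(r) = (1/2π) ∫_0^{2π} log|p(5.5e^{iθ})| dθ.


Zeros: -6, -5, 1, 1; r = 5.5.
Inside |z| < r: -5, 1, 1. Outside (|z| ≥ r): -6.
p(0) = 30, so log|p(0)| = log(30) = 3.4012.
Apply Jensen: I(r) = log|p(0)| + Σ_k log(r/|z_k|), summed over zeros inside |z| < r.
  log(r/|z_k|) for z_k = -5: log(5.5/5) = 0.0953
  log(r/|z_k|) for z_k = 1: log(5.5/1) = 1.7047
  log(r/|z_k|) for z_k = 1: log(5.5/1) = 1.7047
  Outside zeros (-6) contribute nothing to the Jensen sum.
Sum over inside zeros: 3.5048.
I(r) = log|p(0)| + (inside sum) = 3.4012 + 3.5048 = 6.9060.
Note: since some zeros are outside |z| ≤ r, the simplified n·log(r) form does NOT apply — only the inside zeros contribute.

I(r) ≈ 6.9060.


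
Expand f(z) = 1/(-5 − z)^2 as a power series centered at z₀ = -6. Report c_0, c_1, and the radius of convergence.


Let w = z − z₀, so z = z₀ + w.
Then -5 − z = -5 − (z₀ + w) = (-5 − z₀) − w = 1 − w.
f(z) = 1/(1 − w)^2 = (1/(1)^2) · (1 − w/(1))^{−2}.
By the binomial series (1−u)^{−2} = Σ_{n≥0} C(n+1, 1) u^n for |u|<1, with u = w/(1):
  c_n = C(n+1, 1) / (1)^(n+2).
  c_0 = 1/(1)^2 = 1.
  c_1 = 2/(1)^3 = 2.
The series is valid for |w/d| < 1, i.e. |z − z₀| < |d|.
Radius of convergence: R = |-5 − z₀| = |1| = 1 (distance from z₀ to the singularity z = -5).

c_0 = 1, c_1 = 2; R = 1.


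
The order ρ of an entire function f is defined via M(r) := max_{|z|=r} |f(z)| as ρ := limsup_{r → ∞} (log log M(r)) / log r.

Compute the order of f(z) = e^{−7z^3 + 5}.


|e^{−7z^3 + 5}| = e^{Re(-7·z^3) + 5} ≤ e^{7|z|^3 + 5} = e^{7r^3 + 5} on |z| = r, so ρ ≤ 3. Choosing z on |z|=r so that -7·z^3 is real positive (always possible by picking arg z appropriately) gives |f(z)| = e^{7r^3 + 5}, matching the bound. The additive constant 5 does not affect log log M(r) ~ 3·log r. Hence ρ = 3.
Therefore ρ = 3.

Order ρ = 3.
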